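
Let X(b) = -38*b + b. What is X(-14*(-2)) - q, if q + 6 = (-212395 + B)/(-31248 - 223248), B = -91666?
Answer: -262434941/254496 ≈ -1031.2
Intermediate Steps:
q = -1222915/254496 (q = -6 + (-212395 - 91666)/(-31248 - 223248) = -6 - 304061/(-254496) = -6 - 304061*(-1/254496) = -6 + 304061/254496 = -1222915/254496 ≈ -4.8052)
X(b) = -37*b
X(-14*(-2)) - q = -(-518)*(-2) - 1*(-1222915/254496) = -37*28 + 1222915/254496 = -1036 + 1222915/254496 = -262434941/254496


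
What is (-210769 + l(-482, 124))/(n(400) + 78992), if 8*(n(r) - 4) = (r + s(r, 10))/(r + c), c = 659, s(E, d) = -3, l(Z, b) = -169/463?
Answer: -118107203136/44266405381 ≈ -2.6681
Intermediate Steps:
l(Z, b) = -169/463 (l(Z, b) = -169*1/463 = -169/463)
n(r) = 4 + (-3 + r)/(8*(659 + r)) (n(r) = 4 + ((r - 3)/(r + 659))/8 = 4 + ((-3 + r)/(659 + r))/8 = 4 + (-3 + r)/(8*(659 + r)))
(-210769 + l(-482, 124))/(n(400) + 78992) = (-210769 - 169/463)/((21085 + 33*400)/(8*(659 + 400)) + 78992) = -97586216/(463*((⅛)*(21085 + 13200)/1059 + 78992)) = -97586216/(463*((⅛)*(1/1059)*34285 + 78992)) = -97586216/(463*(34285/8472 + 78992)) = -97586216/(463*669254509/8472) = -97586216/463*8472/669254509 = -118107203136/44266405381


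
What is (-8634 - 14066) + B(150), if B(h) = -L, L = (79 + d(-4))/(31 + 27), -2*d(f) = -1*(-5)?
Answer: -2633353/116 ≈ -22701.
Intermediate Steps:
d(f) = -5/2 (d(f) = -(-1)*(-5)/2 = -1/2*5 = -5/2)
L = 153/116 (L = (79 - 5/2)/(31 + 27) = (153/2)/58 = (153/2)*(1/58) = 153/116 ≈ 1.3190)
B(h) = -153/116 (B(h) = -1*153/116 = -153/116)
(-8634 - 14066) + B(150) = (-8634 - 14066) - 153/116 = -22700 - 153/116 = -2633353/116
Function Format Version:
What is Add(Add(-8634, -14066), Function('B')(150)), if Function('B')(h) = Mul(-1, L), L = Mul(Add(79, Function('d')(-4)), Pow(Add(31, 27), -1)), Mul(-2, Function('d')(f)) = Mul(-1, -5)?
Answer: Rational(-2633353, 116) ≈ -22701.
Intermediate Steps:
Function('d')(f) = Rational(-5, 2) (Function('d')(f) = Mul(Rational(-1, 2), Mul(-1, -5)) = Mul(Rational(-1, 2), 5) = Rational(-5, 2))
L = Rational(153, 116) (L = Mul(Add(79, Rational(-5, 2)), Pow(Add(31, 27), -1)) = Mul(Rational(153, 2), Pow(58, -1)) = Mul(Rational(153, 2), Rational(1, 58)) = Rational(153, 116) ≈ 1.3190)
Function('B')(h) = Rational(-153, 116) (Function('B')(h) = Mul(-1, Rational(153, 116)) = Rational(-153, 116))
Add(Add(-8634, -14066), Function('B')(150)) = Add(Add(-8634, -14066), Rational(-153, 116)) = Add(-22700, Rational(-153, 116)) = Rational(-2633353, 116)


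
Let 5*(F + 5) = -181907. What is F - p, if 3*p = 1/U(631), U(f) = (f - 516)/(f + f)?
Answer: -2510914/69 ≈ -36390.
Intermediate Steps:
U(f) = (-516 + f)/(2*f) (U(f) = (-516 + f)/((2*f)) = (-516 + f)*(1/(2*f)) = (-516 + f)/(2*f))
F = -181932/5 (F = -5 + (⅕)*(-181907) = -5 - 181907/5 = -181932/5 ≈ -36386.)
p = 1262/345 (p = 1/(3*(((½)*(-516 + 631)/631))) = 1/(3*(((½)*(1/631)*115))) = 1/(3*(115/1262)) = (⅓)*(1262/115) = 1262/345 ≈ 3.6580)
F - p = -181932/5 - 1*1262/345 = -181932/5 - 1262/345 = -2510914/69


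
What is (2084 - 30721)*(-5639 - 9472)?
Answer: 432733707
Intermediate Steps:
(2084 - 30721)*(-5639 - 9472) = -28637*(-15111) = 432733707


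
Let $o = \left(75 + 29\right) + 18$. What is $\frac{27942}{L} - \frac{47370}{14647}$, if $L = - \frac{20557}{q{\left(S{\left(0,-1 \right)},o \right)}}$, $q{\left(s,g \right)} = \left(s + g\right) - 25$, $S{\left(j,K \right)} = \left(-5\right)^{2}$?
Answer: $- \frac{834496638}{4936039} \approx -169.06$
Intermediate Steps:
$S{\left(j,K \right)} = 25$
$o = 122$ ($o = 104 + 18 = 122$)
$q{\left(s,g \right)} = -25 + g + s$ ($q{\left(s,g \right)} = \left(g + s\right) - 25 = -25 + g + s$)
$L = - \frac{337}{2}$ ($L = - \frac{20557}{-25 + 122 + 25} = - \frac{20557}{122} = \left(-20557\right) \frac{1}{122} = - \frac{337}{2} \approx -168.5$)
$\frac{27942}{L} - \frac{47370}{14647} = \frac{27942}{- \frac{337}{2}} - \frac{47370}{14647} = 27942 \left(- \frac{2}{337}\right) - \frac{47370}{14647} = - \frac{55884}{337} - \frac{47370}{14647} = - \frac{834496638}{4936039}$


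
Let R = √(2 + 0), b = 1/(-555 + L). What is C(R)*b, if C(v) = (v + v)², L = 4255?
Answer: 2/925 ≈ 0.0021622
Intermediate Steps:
b = 1/3700 (b = 1/(-555 + 4255) = 1/3700 ≈ 0.00027027)
R = √2 ≈ 1.4142
C(v) = 4*v² (C(v) = (2*v)² = 4*v²)
C(R)*b = (4*(√2)²)*(1/3700) = (4*2)*(1/3700) = 8*(1/3700) = 2/925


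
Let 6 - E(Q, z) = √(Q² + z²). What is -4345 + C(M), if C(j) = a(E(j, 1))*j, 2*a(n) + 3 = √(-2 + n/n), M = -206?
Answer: -4036 - 103*I ≈ -4036.0 - 103.0*I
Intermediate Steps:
E(Q, z) = 6 - √(Q² + z²)
a(n) = -3/2 + I/2 (a(n) = -3/2 + √(-2 + n/n)/2 = -3/2 + √(-2 + 1)/2 = -3/2 + √(-1)/2 = -3/2 + I/2)
C(j) = j*(-3/2 + I/2) (C(j) = (-3/2 + I/2)*j = j*(-3/2 + I/2))
-4345 + C(M) = -4345 - ½*(-206)*(3 - I) = -4345 + (309 - 103*I) = -4036 - 103*I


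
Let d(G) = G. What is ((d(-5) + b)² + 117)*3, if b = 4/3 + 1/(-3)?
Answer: 399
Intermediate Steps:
b = 1 (b = 4*(⅓) + 1*(-⅓) = 4/3 - ⅓ = 1)
((d(-5) + b)² + 117)*3 = ((-5 + 1)² + 117)*3 = ((-4)² + 117)*3 = (16 + 117)*3 = 133*3 = 399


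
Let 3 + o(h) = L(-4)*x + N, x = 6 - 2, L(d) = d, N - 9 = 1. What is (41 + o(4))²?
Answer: 1024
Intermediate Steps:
N = 10 (N = 9 + 1 = 10)
x = 4
o(h) = -9 (o(h) = -3 + (-4*4 + 10) = -3 + (-16 + 10) = -3 - 6 = -9)
(41 + o(4))² = (41 - 9)² = 32² = 1024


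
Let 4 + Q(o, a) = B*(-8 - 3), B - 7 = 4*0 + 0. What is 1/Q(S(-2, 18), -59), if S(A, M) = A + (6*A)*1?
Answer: -1/81 ≈ -0.012346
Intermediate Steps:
B = 7 (B = 7 + (4*0 + 0) = 7 + (0 + 0) = 7 + 0 = 7)
S(A, M) = 7*A (S(A, M) = A + 6*A = 7*A)
Q(o, a) = -81 (Q(o, a) = -4 + 7*(-8 - 3) = -4 + 7*(-11) = -4 - 77 = -81)
1/Q(S(-2, 18), -59) = 1/(-81) = -1/81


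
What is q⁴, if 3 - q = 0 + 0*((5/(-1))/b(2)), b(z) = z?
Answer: 81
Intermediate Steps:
q = 3 (q = 3 - (0 + 0*((5/(-1))/2)) = 3 - (0 + 0*((5*(-1))*(½))) = 3 - (0 + 0*(-5*½)) = 3 - (0 + 0*(-5/2)) = 3 - (0 + 0) = 3 - 1*0 = 3 + 0 = 3)
q⁴ = 3⁴ = 81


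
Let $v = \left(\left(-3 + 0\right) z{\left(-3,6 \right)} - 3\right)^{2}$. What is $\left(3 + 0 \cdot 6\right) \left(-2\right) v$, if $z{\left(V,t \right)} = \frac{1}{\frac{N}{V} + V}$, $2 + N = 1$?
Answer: $- \frac{675}{32} \approx -21.094$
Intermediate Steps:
$N = -1$ ($N = -2 + 1 = -1$)
$z{\left(V,t \right)} = \frac{1}{V - \frac{1}{V}}$ ($z{\left(V,t \right)} = \frac{1}{- \frac{1}{V} + V} = \frac{1}{V - \frac{1}{V}}$)
$v = \frac{225}{64}$ ($v = \left(\left(-3 + 0\right) \left(- \frac{3}{-1 + \left(-3\right)^{2}}\right) - 3\right)^{2} = \left(- 3 \left(- \frac{3}{-1 + 9}\right) - 3\right)^{2} = \left(- 3 \left(- \frac{3}{8}\right) - 3\right)^{2} = \left(- 3 \left(\left(-3\right) \frac{1}{8}\right) - 3\right)^{2} = \left(\left(-3\right) \left(- \frac{3}{8}\right) - 3\right)^{2} = \left(\frac{9}{8} - 3\right)^{2} = \left(- \frac{15}{8}\right)^{2} = \frac{225}{64} \approx 3.5156$)
$\left(3 + 0 \cdot 6\right) \left(-2\right) v = \left(3 + 0 \cdot 6\right) \left(-2\right) \frac{225}{64} = \left(3 + 0\right) \left(-2\right) \frac{225}{64} = 3 \left(-2\right) \frac{225}{64} = \left(-6\right) \frac{225}{64} = - \frac{675}{32}$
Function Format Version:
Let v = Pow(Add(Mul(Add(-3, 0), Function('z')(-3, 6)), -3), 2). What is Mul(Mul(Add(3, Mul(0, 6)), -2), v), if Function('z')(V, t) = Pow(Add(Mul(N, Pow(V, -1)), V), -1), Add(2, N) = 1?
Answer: Rational(-675, 32) ≈ -21.094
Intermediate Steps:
N = -1 (N = Add(-2, 1) = -1)
Function('z')(V, t) = Pow(Add(V, Mul(-1, Pow(V, -1))), -1) (Function('z')(V, t) = Pow(Add(Mul(-1, Pow(V, -1)), V), -1) = Pow(Add(V, Mul(-1, Pow(V, -1))), -1))
v = Rational(225, 64) (v = Pow(Add(Mul(Add(-3, 0), Mul(-3, Pow(Add(-1, Pow(-3, 2)), -1))), -3), 2) = Pow(Add(Mul(-3, Mul(-3, Pow(Add(-1, 9), -1))), -3), 2) = Pow(Add(Mul(-3, Mul(-3, Pow(8, -1))), -3), 2) = Pow(Add(Mul(-3, Mul(-3, Rational(1, 8))), -3), 2) = Pow(Add(Mul(-3, Rational(-3, 8)), -3), 2) = Pow(Add(Rational(9, 8), -3), 2) = Pow(Rational(-15, 8), 2) = Rational(225, 64) ≈ 3.5156)
Mul(Mul(Add(3, Mul(0, 6)), -2), v) = Mul(Mul(Add(3, Mul(0, 6)), -2), Rational(225, 64)) = Mul(Mul(Add(3, 0), -2), Rational(225, 64)) = Mul(Mul(3, -2), Rational(225, 64)) = Mul(-6, Rational(225, 64)) = Rational(-675, 32)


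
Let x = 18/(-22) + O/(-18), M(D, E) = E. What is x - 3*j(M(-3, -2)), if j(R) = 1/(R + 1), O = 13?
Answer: 289/198 ≈ 1.4596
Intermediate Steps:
x = -305/198 (x = 18/(-22) + 13/(-18) = 18*(-1/22) + 13*(-1/18) = -9/11 - 13/18 = -305/198 ≈ -1.5404)
j(R) = 1/(1 + R)
x - 3*j(M(-3, -2)) = -305/198 - 3/(1 - 2) = -305/198 - 3/(-1) = -305/198 - 3*(-1) = -305/198 + 3 = 289/198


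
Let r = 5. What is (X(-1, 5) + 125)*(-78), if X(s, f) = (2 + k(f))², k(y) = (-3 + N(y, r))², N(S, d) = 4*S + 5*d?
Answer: -243272718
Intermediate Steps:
k(y) = (22 + 4*y)² (k(y) = (-3 + (4*y + 5*5))² = (-3 + (4*y + 25))² = (-3 + (25 + 4*y))² = (22 + 4*y)²)
X(s, f) = (2 + 4*(11 + 2*f)²)²
(X(-1, 5) + 125)*(-78) = (4*(1 + 2*(11 + 2*5)²)² + 125)*(-78) = (4*(1 + 2*(11 + 10)²)² + 125)*(-78) = (4*(1 + 2*21²)² + 125)*(-78) = (4*(1 + 2*441)² + 125)*(-78) = (4*(1 + 882)² + 125)*(-78) = (4*883² + 125)*(-78) = (4*779689 + 125)*(-78) = (3118756 + 125)*(-78) = 3118881*(-78) = -243272718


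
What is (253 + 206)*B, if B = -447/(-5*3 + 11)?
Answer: 205173/4 ≈ 51293.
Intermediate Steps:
B = 447/4 (B = -447/(-15 + 11) = -447/(-4) = -447*(-¼) = 447/4 ≈ 111.75)
(253 + 206)*B = (253 + 206)*(447/4) = 459*(447/4) = 205173/4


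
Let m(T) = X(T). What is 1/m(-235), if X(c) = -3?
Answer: -⅓ ≈ -0.33333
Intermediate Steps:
m(T) = -3
1/m(-235) = 1/(-3) = -⅓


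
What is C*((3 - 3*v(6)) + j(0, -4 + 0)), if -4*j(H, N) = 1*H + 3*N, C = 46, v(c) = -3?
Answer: 690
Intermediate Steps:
j(H, N) = -3*N/4 - H/4 (j(H, N) = -(1*H + 3*N)/4 = -(H + 3*N)/4 = -3*N/4 - H/4)
C*((3 - 3*v(6)) + j(0, -4 + 0)) = 46*((3 - 3*(-3)) + (-3*(-4 + 0)/4 - ¼*0)) = 46*((3 + 9) + (-¾*(-4) + 0)) = 46*(12 + (3 + 0)) = 46*(12 + 3) = 46*15 = 690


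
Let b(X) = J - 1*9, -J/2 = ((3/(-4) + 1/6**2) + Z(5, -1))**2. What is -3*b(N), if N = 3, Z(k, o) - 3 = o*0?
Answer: 3139/54 ≈ 58.130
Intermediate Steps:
Z(k, o) = 3 (Z(k, o) = 3 + o*0 = 3 + 0 = 3)
J = -1681/162 (J = -2*((3/(-4) + 1/6**2) + 3)**2 = -2*((3*(-1/4) + 1/36) + 3)**2 = -2*((-3/4 + 1*(1/36)) + 3)**2 = -2*((-3/4 + 1/36) + 3)**2 = -2*(-13/18 + 3)**2 = -2*(41/18)**2 = -2*1681/324 = -1681/162 ≈ -10.377)
b(X) = -3139/162 (b(X) = -1681/162 - 1*9 = -1681/162 - 9 = -3139/162)
-3*b(N) = -3*(-3139/162) = 3139/54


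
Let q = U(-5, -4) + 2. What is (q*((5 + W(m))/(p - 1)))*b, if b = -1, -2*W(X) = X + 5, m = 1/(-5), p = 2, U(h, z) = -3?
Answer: 13/5 ≈ 2.6000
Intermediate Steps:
m = -1/5 ≈ -0.20000
q = -1 (q = -3 + 2 = -1)
W(X) = -5/2 - X/2 (W(X) = -(X + 5)/2 = -(5 + X)/2 = -5/2 - X/2)
(q*((5 + W(m))/(p - 1)))*b = -(5 + (-5/2 - 1/2*(-1/5)))/(2 - 1)*(-1) = -(5 + (-5/2 + 1/10))/1*(-1) = -(5 - 12/5)*(-1) = -13/5*(-1) = 13/5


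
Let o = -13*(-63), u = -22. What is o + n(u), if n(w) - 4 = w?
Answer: 801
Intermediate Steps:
n(w) = 4 + w
o = 819
o + n(u) = 819 + (4 - 22) = 819 - 18 = 801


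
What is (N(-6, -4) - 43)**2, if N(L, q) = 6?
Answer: 1369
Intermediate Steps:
(N(-6, -4) - 43)**2 = (6 - 43)**2 = (-37)**2 = 1369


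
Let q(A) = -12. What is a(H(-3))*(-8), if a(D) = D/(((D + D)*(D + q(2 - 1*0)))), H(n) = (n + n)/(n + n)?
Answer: 4/11 ≈ 0.36364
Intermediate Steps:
H(n) = 1 (H(n) = (2*n)/((2*n)) = (2*n)*(1/(2*n)) = 1)
a(D) = 1/(2*(-12 + D)) (a(D) = D/(((D + D)*(D - 12))) = D/(((2*D)*(-12 + D))) = D/((2*D*(-12 + D))) = D*(1/(2*D*(-12 + D))) = 1/(2*(-12 + D)))
a(H(-3))*(-8) = (1/(2*(-12 + 1)))*(-8) = ((½)/(-11))*(-8) = ((½)*(-1/11))*(-8) = -1/22*(-8) = 4/11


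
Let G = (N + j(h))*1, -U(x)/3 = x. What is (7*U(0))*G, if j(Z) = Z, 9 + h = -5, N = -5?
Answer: 0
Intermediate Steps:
h = -14 (h = -9 - 5 = -14)
U(x) = -3*x
G = -19 (G = (-5 - 14)*1 = -19*1 = -19)
(7*U(0))*G = (7*(-3*0))*(-19) = (7*0)*(-19) = 0*(-19) = 0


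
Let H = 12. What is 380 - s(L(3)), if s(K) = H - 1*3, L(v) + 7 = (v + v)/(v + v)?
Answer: 371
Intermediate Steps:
L(v) = -6 (L(v) = -7 + (v + v)/(v + v) = -7 + (2*v)/((2*v)) = -7 + (2*v)*(1/(2*v)) = -7 + 1 = -6)
s(K) = 9 (s(K) = 12 - 1*3 = 12 - 3 = 9)
380 - s(L(3)) = 380 - 1*9 = 380 - 9 = 371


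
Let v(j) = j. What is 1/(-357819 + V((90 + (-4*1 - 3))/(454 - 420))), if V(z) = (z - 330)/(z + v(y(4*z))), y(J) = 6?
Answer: -41/14672170 ≈ -2.7944e-6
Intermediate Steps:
V(z) = (-330 + z)/(6 + z) (V(z) = (z - 330)/(z + 6) = (-330 + z)/(6 + z))
1/(-357819 + V((90 + (-4*1 - 3))/(454 - 420))) = 1/(-357819 + (-330 + (90 + (-4*1 - 3))/(454 - 420))/(6 + (90 + (-4*1 - 3))/(454 - 420))) = 1/(-357819 + (-330 + (90 + (-4 - 3))/34)/(6 + (90 + (-4 - 3))/34)) = 1/(-357819 + (-330 + (90 - 7)*(1/34))/(6 + (90 - 7)*(1/34))) = 1/(-357819 + (-330 + 83*(1/34))/(6 + 83*(1/34))) = 1/(-357819 + (-330 + 83/34)/(6 + 83/34)) = 1/(-357819 - 11137/34/(287/34)) = 1/(-357819 + (34/287)*(-11137/34)) = 1/(-357819 - 1591/41) = 1/(-14672170/41) = -41/14672170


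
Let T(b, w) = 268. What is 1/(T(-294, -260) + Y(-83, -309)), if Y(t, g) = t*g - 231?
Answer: 1/25684 ≈ 3.8935e-5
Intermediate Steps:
Y(t, g) = -231 + g*t (Y(t, g) = g*t - 231 = -231 + g*t)
1/(T(-294, -260) + Y(-83, -309)) = 1/(268 + (-231 - 309*(-83))) = 1/(268 + (-231 + 25647)) = 1/(268 + 25416) = 1/25684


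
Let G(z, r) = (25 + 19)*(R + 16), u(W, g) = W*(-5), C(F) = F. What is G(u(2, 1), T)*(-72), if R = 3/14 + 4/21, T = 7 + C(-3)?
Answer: -363792/7 ≈ -51970.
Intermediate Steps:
T = 4 (T = 7 - 3 = 4)
R = 17/42 (R = 3*(1/14) + 4*(1/21) = 3/14 + 4/21 = 17/42 ≈ 0.40476)
u(W, g) = -5*W
G(z, r) = 15158/21 (G(z, r) = (25 + 19)*(17/42 + 16) = 44*(689/42) = 15158/21)
G(u(2, 1), T)*(-72) = (15158/21)*(-72) = -363792/7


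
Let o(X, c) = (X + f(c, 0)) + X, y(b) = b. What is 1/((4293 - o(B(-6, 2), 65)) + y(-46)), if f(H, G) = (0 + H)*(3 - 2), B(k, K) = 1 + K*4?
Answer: 1/4164 ≈ 0.00024015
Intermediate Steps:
B(k, K) = 1 + 4*K
f(H, G) = H (f(H, G) = H*1 = H)
o(X, c) = c + 2*X (o(X, c) = (X + c) + X = c + 2*X)
1/((4293 - o(B(-6, 2), 65)) + y(-46)) = 1/((4293 - (65 + 2*(1 + 4*2))) - 46) = 1/((4293 - (65 + 2*(1 + 8))) - 46) = 1/((4293 - (65 + 2*9)) - 46) = 1/((4293 - (65 + 18)) - 46) = 1/((4293 - 1*83) - 46) = 1/((4293 - 83) - 46) = 1/(4210 - 46) = 1/4164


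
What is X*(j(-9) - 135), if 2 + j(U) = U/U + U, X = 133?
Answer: -19285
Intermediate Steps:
j(U) = -1 + U (j(U) = -2 + (U/U + U) = -2 + (1 + U) = -1 + U)
X*(j(-9) - 135) = 133*((-1 - 9) - 135) = 133*(-10 - 135) = 133*(-145) = -19285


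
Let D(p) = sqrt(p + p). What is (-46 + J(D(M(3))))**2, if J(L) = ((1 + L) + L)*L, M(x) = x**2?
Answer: 118 - 60*sqrt(2) ≈ 33.147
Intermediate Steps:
D(p) = sqrt(2)*sqrt(p) (D(p) = sqrt(2*p) = sqrt(2)*sqrt(p))
J(L) = L*(1 + 2*L) (J(L) = (1 + 2*L)*L = L*(1 + 2*L))
(-46 + J(D(M(3))))**2 = (-46 + (sqrt(2)*sqrt(3**2))*(1 + 2*(sqrt(2)*sqrt(3**2))))**2 = (-46 + (sqrt(2)*sqrt(9))*(1 + 2*(sqrt(2)*sqrt(9))))**2 = (-46 + (sqrt(2)*3)*(1 + 2*(sqrt(2)*3)))**2 = (-46 + (3*sqrt(2))*(1 + 2*(3*sqrt(2))))**2 = (-46 + (3*sqrt(2))*(1 + 6*sqrt(2)))**2 = (-46 + 3*sqrt(2)*(1 + 6*sqrt(2)))**2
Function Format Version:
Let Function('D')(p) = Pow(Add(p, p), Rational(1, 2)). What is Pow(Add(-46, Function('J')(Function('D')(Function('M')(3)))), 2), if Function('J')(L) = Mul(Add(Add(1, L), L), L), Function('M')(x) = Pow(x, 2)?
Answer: Add(118, Mul(-60, Pow(2, Rational(1, 2)))) ≈ 33.147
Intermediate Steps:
Function('D')(p) = Mul(Pow(2, Rational(1, 2)), Pow(p, Rational(1, 2))) (Function('D')(p) = Pow(Mul(2, p), Rational(1, 2)) = Mul(Pow(2, Rational(1, 2)), Pow(p, Rational(1, 2))))
Function('J')(L) = Mul(L, Add(1, Mul(2, L))) (Function('J')(L) = Mul(Add(1, Mul(2, L)), L) = Mul(L, Add(1, Mul(2, L))))
Pow(Add(-46, Function('J')(Function('D')(Function('M')(3)))), 2) = Pow(Add(-46, Mul(Mul(Pow(2, Rational(1, 2)), Pow(Pow(3, 2), Rational(1, 2))), Add(1, Mul(2, Mul(Pow(2, Rational(1, 2)), Pow(Pow(3, 2), Rational(1, 2))))))), 2) = Pow(Add(-46, Mul(Mul(Pow(2, Rational(1, 2)), Pow(9, Rational(1, 2))), Add(1, Mul(2, Mul(Pow(2, Rational(1, 2)), Pow(9, Rational(1, 2))))))), 2) = Pow(Add(-46, Mul(Mul(Pow(2, Rational(1, 2)), 3), Add(1, Mul(2, Mul(Pow(2, Rational(1, 2)), 3))))), 2) = Pow(Add(-46, Mul(Mul(3, Pow(2, Rational(1, 2))), Add(1, Mul(2, Mul(3, Pow(2, Rational(1, 2))))))), 2) = Pow(Add(-46, Mul(Mul(3, Pow(2, Rational(1, 2))), Add(1, Mul(6, Pow(2, Rational(1, 2)))))), 2) = Pow(Add(-46, Mul(3, Pow(2, Rational(1, 2)), Add(1, Mul(6, Pow(2, Rational(1, 2)))))), 2)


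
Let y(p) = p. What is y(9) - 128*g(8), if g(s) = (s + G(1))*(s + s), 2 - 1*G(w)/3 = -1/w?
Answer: -34807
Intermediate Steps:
G(w) = 6 + 3/w (G(w) = 6 - (-3)/w = 6 + 3/w)
g(s) = 2*s*(9 + s) (g(s) = (s + (6 + 3/1))*(s + s) = (s + (6 + 3*1))*(2*s) = (s + (6 + 3))*(2*s) = (s + 9)*(2*s) = (9 + s)*(2*s) = 2*s*(9 + s))
y(9) - 128*g(8) = 9 - 256*8*(9 + 8) = 9 - 256*8*17 = 9 - 128*272 = 9 - 34816 = -34807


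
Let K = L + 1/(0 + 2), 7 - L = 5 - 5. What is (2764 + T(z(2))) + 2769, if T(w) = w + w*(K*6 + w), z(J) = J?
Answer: 5629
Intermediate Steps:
L = 7 (L = 7 - (5 - 5) = 7 - 1*0 = 7 + 0 = 7)
K = 15/2 (K = 7 + 1/(0 + 2) = 7 + 1/2 = 15/2 ≈ 7.5000)
T(w) = w + w*(45 + w) (T(w) = w + w*((15/2)*6 + w) = w + w*(45 + w))
(2764 + T(z(2))) + 2769 = (2764 + 2*(46 + 2)) + 2769 = (2764 + 2*48) + 2769 = (2764 + 96) + 2769 = 2860 + 2769 = 5629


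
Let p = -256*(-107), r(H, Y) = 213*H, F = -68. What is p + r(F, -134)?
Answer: 12908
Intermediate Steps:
p = 27392
p + r(F, -134) = 27392 + 213*(-68) = 27392 - 14484 = 12908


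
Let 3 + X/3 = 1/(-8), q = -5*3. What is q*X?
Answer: 1125/8 ≈ 140.63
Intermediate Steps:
q = -15
X = -75/8 (X = -9 + 3/(-8) = -9 + 3*(-⅛) = -9 - 3/8 = -75/8 ≈ -9.3750)
q*X = -15*(-75/8) = 1125/8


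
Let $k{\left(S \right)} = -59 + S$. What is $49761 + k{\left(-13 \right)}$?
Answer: $49689$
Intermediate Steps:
$49761 + k{\left(-13 \right)} = 49761 - 72 = 49689$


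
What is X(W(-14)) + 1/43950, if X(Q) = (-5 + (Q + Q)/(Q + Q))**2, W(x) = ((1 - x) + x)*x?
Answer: 703201/43950 ≈ 16.000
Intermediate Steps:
W(x) = x (W(x) = 1*x = x)
X(Q) = 16 (X(Q) = (-5 + (2*Q)/((2*Q)))**2 = (-5 + (2*Q)*(1/(2*Q)))**2 = (-5 + 1)**2 = (-4)**2 = 16)
X(W(-14)) + 1/43950 = 16 + 1/43950 = 703201/43950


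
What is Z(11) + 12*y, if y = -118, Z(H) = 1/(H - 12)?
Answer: -1417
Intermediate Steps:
Z(H) = 1/(-12 + H)
Z(11) + 12*y = 1/(-12 + 11) + 12*(-118) = 1/(-1) - 1416 = -1 - 1416 = -1417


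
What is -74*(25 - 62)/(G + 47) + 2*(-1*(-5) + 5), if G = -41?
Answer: 1429/3 ≈ 476.33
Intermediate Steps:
-74*(25 - 62)/(G + 47) + 2*(-1*(-5) + 5) = -74*(25 - 62)/(-41 + 47) + 2*(-1*(-5) + 5) = -(-2738)/6 + 2*(5 + 5) = -(-2738)/6 + 2*10 = -74*(-37/6) + 20 = 1369/3 + 20 = 1429/3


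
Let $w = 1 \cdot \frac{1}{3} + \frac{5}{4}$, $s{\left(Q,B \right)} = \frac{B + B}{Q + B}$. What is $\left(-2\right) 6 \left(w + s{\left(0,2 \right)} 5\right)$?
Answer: $-139$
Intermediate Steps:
$s{\left(Q,B \right)} = \frac{2 B}{B + Q}$
$w = \frac{19}{12}$ ($w = 1 \cdot \frac{1}{3} + 5 \cdot \frac{1}{4} = \frac{1}{3} + \frac{5}{4} = \frac{19}{12} \approx 1.5833$)
$\left(-2\right) 6 \left(w + s{\left(0,2 \right)} 5\right) = \left(-2\right) 6 \left(\frac{19}{12} + 2 \cdot 2 \frac{1}{2 + 0} \cdot 5\right) = - 12 \left(\frac{19}{12} + 2 \cdot 2 \cdot \frac{1}{2} \cdot 5\right) = - 12 \left(\frac{19}{12} + 2 \cdot 5\right) = - 12 \left(\frac{19}{12} + 10\right) = \left(-12\right) \frac{139}{12} = -139$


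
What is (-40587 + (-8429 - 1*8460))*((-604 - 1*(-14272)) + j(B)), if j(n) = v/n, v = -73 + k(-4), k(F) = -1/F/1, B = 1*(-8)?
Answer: -6288837123/8 ≈ -7.8610e+8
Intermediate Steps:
B = -8
k(F) = -1/F (k(F) = -1/F*1 = -1/F)
v = -291/4 (v = -73 - 1/(-4) = -73 - 1*(-¼) = -73 + ¼ = -291/4 ≈ -72.750)
j(n) = -291/(4*n)
(-40587 + (-8429 - 1*8460))*((-604 - 1*(-14272)) + j(B)) = (-40587 + (-8429 - 1*8460))*((-604 - 1*(-14272)) - 291/4/(-8)) = (-40587 + (-8429 - 8460))*((-604 + 14272) - 291/4*(-⅛)) = (-40587 - 16889)*(13668 + 291/32) = -57476*437667/32 = -6288837123/8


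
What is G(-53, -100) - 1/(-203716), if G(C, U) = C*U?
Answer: 1079694801/203716 ≈ 5300.0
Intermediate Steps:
G(-53, -100) - 1/(-203716) = -53*(-100) - 1/(-203716) = 5300 - 1*(-1/203716) = 5300 + 1/203716 = 1079694801/203716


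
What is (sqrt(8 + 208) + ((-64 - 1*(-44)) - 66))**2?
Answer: 7612 - 1032*sqrt(6) ≈ 5084.1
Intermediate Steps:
(sqrt(8 + 208) + ((-64 - 1*(-44)) - 66))**2 = (sqrt(216) + ((-64 + 44) - 66))**2 = (6*sqrt(6) + (-20 - 66))**2 = (6*sqrt(6) - 86)**2 = (-86 + 6*sqrt(6))**2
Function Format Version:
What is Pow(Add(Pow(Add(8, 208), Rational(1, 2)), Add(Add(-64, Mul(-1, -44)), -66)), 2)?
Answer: Add(7612, Mul(-1032, Pow(6, Rational(1, 2)))) ≈ 5084.1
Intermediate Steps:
Pow(Add(Pow(Add(8, 208), Rational(1, 2)), Add(Add(-64, Mul(-1, -44)), -66)), 2) = Pow(Add(Pow(216, Rational(1, 2)), Add(Add(-64, 44), -66)), 2) = Pow(Add(Mul(6, Pow(6, Rational(1, 2))), Add(-20, -66)), 2) = Pow(Add(Mul(6, Pow(6, Rational(1, 2))), -86), 2) = Pow(Add(-86, Mul(6, Pow(6, Rational(1, 2)))), 2)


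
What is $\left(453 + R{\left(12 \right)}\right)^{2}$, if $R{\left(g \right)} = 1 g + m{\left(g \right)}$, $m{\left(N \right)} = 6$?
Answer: $221841$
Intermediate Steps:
$R{\left(g \right)} = 6 + g$ ($R{\left(g \right)} = 1 g + 6 = g + 6 = 6 + g$)
$\left(453 + R{\left(12 \right)}\right)^{2} = \left(453 + \left(6 + 12\right)\right)^{2} = \left(453 + 18\right)^{2} = 471^{2} = 221841$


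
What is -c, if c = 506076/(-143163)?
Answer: 168692/47721 ≈ 3.5350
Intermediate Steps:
c = -168692/47721 (c = 506076*(-1/143163) = -168692/47721 ≈ -3.5350)
-c = -1*(-168692/47721) = 168692/47721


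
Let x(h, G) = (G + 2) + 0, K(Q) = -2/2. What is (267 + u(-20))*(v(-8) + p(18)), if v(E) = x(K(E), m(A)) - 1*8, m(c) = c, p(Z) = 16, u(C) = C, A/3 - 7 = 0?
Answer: 7657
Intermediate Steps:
A = 21 (A = 21 + 3*0 = 21 + 0 = 21)
K(Q) = -1 (K(Q) = -2*½ = -1)
x(h, G) = 2 + G (x(h, G) = (2 + G) + 0 = 2 + G)
v(E) = 15 (v(E) = (2 + 21) - 1*8 = 23 - 8 = 15)
(267 + u(-20))*(v(-8) + p(18)) = (267 - 20)*(15 + 16) = 247*31 = 7657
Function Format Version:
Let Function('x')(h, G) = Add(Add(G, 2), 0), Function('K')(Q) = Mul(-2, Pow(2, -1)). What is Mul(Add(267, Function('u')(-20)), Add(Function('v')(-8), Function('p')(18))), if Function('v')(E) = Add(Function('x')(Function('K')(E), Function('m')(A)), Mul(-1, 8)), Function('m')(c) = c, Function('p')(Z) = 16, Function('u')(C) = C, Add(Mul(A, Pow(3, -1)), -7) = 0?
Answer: 7657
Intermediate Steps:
A = 21 (A = Add(21, Mul(3, 0)) = Add(21, 0) = 21)
Function('K')(Q) = -1 (Function('K')(Q) = Mul(-2, Rational(1, 2)) = -1)
Function('x')(h, G) = Add(2, G) (Function('x')(h, G) = Add(Add(2, G), 0) = Add(2, G))
Function('v')(E) = 15 (Function('v')(E) = Add(Add(2, 21), Mul(-1, 8)) = Add(23, -8) = 15)
Mul(Add(267, Function('u')(-20)), Add(Function('v')(-8), Function('p')(18))) = Mul(Add(267, -20), Add(15, 16)) = Mul(247, 31) = 7657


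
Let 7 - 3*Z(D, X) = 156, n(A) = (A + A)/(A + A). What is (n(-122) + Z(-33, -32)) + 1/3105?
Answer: -151109/3105 ≈ -48.666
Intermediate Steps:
n(A) = 1 (n(A) = (2*A)/((2*A)) = (2*A)*(1/(2*A)) = 1)
Z(D, X) = -149/3 (Z(D, X) = 7/3 - 1/3*156 = 7/3 - 52 = -149/3)
(n(-122) + Z(-33, -32)) + 1/3105 = (1 - 149/3) + 1/3105 = -146/3 + 1/3105 = -151109/3105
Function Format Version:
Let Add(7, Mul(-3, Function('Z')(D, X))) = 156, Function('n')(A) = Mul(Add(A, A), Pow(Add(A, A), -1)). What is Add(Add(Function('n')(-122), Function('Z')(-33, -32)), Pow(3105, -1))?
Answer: Rational(-151109, 3105) ≈ -48.666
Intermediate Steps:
Function('n')(A) = 1 (Function('n')(A) = Mul(Mul(2, A), Pow(Mul(2, A), -1)) = Mul(Mul(2, A), Mul(Rational(1, 2), Pow(A, -1))) = 1)
Function('Z')(D, X) = Rational(-149, 3) (Function('Z')(D, X) = Add(Rational(7, 3), Mul(Rational(-1, 3), 156)) = Add(Rational(7, 3), -52) = Rational(-149, 3))
Add(Add(Function('n')(-122), Function('Z')(-33, -32)), Pow(3105, -1)) = Add(Add(1, Rational(-149, 3)), Pow(3105, -1)) = Add(Rational(-146, 3), Rational(1, 3105)) = Rational(-151109, 3105)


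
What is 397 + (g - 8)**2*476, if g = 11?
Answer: 4681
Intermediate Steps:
397 + (g - 8)**2*476 = 397 + (11 - 8)**2*476 = 397 + 3**2*476 = 397 + 9*476 = 397 + 4284 = 4681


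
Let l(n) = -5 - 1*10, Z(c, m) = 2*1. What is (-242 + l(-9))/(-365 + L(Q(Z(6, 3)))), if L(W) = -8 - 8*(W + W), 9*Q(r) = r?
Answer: 2313/3389 ≈ 0.68250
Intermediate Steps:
Z(c, m) = 2
Q(r) = r/9
l(n) = -15 (l(n) = -5 - 10 = -15)
L(W) = -8 - 16*W (L(W) = -8 - 8*2*W = -8 - 16*W)
(-242 + l(-9))/(-365 + L(Q(Z(6, 3)))) = (-242 - 15)/(-365 + (-8 - 16*2/9)) = -257/(-365 + (-8 - 16*2/9)) = -257/(-365 + (-8 - 32/9)) = -257/(-365 - 104/9) = -257/(-3389/9) = -257*(-9/3389) = 2313/3389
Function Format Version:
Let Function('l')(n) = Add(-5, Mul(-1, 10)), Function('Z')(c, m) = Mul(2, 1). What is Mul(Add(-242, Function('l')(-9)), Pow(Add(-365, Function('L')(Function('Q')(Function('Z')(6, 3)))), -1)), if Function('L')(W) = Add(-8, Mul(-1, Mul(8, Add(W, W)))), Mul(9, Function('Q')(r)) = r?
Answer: Rational(2313, 3389) ≈ 0.68250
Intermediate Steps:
Function('Z')(c, m) = 2
Function('Q')(r) = Mul(Rational(1, 9), r)
Function('l')(n) = -15 (Function('l')(n) = Add(-5, -10) = -15)
Function('L')(W) = Add(-8, Mul(-16, W)) (Function('L')(W) = Add(-8, Mul(-1, Mul(8, Mul(2, W)))) = Add(-8, Mul(-1, Mul(16, W))) = Add(-8, Mul(-16, W)))
Mul(Add(-242, Function('l')(-9)), Pow(Add(-365, Function('L')(Function('Q')(Function('Z')(6, 3)))), -1)) = Mul(Add(-242, -15), Pow(Add(-365, Add(-8, Mul(-16, Mul(Rational(1, 9), 2)))), -1)) = Mul(-257, Pow(Add(-365, Add(-8, Mul(-16, Rational(2, 9)))), -1)) = Mul(-257, Pow(Add(-365, Add(-8, Rational(-32, 9))), -1)) = Mul(-257, Pow(Add(-365, Rational(-104, 9)), -1)) = Mul(-257, Pow(Rational(-3389, 9), -1)) = Mul(-257, Rational(-9, 3389)) = Rational(2313, 3389)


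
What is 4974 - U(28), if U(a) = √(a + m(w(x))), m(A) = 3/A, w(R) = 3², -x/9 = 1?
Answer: 4974 - √255/3 ≈ 4968.7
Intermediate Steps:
x = -9 (x = -9*1 = -9)
w(R) = 9
U(a) = √(⅓ + a) (U(a) = √(a + 3/9) = √(a + 3*(⅑)) = √(a + ⅓) = √(⅓ + a))
4974 - U(28) = 4974 - √(3 + 9*28)/3 = 4974 - √(3 + 252)/3 = 4974 - √255/3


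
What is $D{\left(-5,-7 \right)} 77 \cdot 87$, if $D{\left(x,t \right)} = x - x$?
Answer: $0$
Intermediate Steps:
$D{\left(x,t \right)} = 0$
$D{\left(-5,-7 \right)} 77 \cdot 87 = 0 \cdot 77 \cdot 87 = 0 \cdot 87 = 0$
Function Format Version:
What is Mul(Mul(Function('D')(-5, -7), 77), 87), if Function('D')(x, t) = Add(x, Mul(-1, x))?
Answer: 0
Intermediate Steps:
Function('D')(x, t) = 0
Mul(Mul(Function('D')(-5, -7), 77), 87) = Mul(Mul(0, 77), 87) = Mul(0, 87) = 0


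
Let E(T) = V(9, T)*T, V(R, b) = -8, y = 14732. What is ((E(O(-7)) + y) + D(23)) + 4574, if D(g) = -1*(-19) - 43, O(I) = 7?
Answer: 19226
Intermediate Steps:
D(g) = -24 (D(g) = 19 - 43 = -24)
E(T) = -8*T
((E(O(-7)) + y) + D(23)) + 4574 = ((-8*7 + 14732) - 24) + 4574 = ((-56 + 14732) - 24) + 4574 = (14676 - 24) + 4574 = 14652 + 4574 = 19226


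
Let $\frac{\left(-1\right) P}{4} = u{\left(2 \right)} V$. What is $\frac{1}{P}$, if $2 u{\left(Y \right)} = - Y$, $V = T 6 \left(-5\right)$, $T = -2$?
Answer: $\frac{1}{240} \approx 0.0041667$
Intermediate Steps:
$V = 60$ ($V = \left(-2\right) 6 \left(-5\right) = \left(-12\right) \left(-5\right) = 60$)
$u{\left(Y \right)} = - \frac{Y}{2}$ ($u{\left(Y \right)} = \frac{\left(-1\right) Y}{2} = - \frac{Y}{2}$)
$P = 240$ ($P = - 4 \left(- \frac{1}{2}\right) 2 \cdot 60 = - 4 \left(\left(-1\right) 60\right) = \left(-4\right) \left(-60\right) = 240$)
$\frac{1}{P} = \frac{1}{240}$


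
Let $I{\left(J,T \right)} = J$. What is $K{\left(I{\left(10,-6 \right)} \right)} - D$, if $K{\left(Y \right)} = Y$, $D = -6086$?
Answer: $6096$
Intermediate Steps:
$K{\left(I{\left(10,-6 \right)} \right)} - D = 10 - -6086 = 10 + 6086 = 6096$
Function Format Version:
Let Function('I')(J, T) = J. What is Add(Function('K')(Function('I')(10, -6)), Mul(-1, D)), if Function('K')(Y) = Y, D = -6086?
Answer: 6096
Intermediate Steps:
Add(Function('K')(Function('I')(10, -6)), Mul(-1, D)) = Add(10, Mul(-1, -6086)) = Add(10, 6086) = 6096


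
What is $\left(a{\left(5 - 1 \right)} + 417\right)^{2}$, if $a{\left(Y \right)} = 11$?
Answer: $183184$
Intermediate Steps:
$\left(a{\left(5 - 1 \right)} + 417\right)^{2} = \left(11 + 417\right)^{2} = 428^{2} = 183184$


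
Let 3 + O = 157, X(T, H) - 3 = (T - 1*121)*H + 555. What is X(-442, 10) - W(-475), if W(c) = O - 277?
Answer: -4949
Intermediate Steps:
X(T, H) = 558 + H*(-121 + T) (X(T, H) = 3 + ((T - 1*121)*H + 555) = 3 + ((T - 121)*H + 555) = 3 + ((-121 + T)*H + 555) = 3 + (H*(-121 + T) + 555) = 3 + (555 + H*(-121 + T)) = 558 + H*(-121 + T))
O = 154 (O = -3 + 157 = 154)
W(c) = -123 (W(c) = 154 - 277 = -123)
X(-442, 10) - W(-475) = (558 - 121*10 + 10*(-442)) - 1*(-123) = (558 - 1210 - 4420) + 123 = -5072 + 123 = -4949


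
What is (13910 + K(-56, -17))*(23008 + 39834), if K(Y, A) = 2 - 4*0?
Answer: 874257904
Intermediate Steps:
K(Y, A) = 2 (K(Y, A) = 2 + 0 = 2)
(13910 + K(-56, -17))*(23008 + 39834) = (13910 + 2)*(23008 + 39834) = 13912*62842 = 874257904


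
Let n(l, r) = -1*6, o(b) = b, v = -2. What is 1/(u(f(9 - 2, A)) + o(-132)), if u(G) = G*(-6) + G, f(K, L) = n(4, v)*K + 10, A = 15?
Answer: 1/28 ≈ 0.035714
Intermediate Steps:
n(l, r) = -6
f(K, L) = 10 - 6*K (f(K, L) = -6*K + 10 = 10 - 6*K)
u(G) = -5*G (u(G) = -6*G + G = -5*G)
1/(u(f(9 - 2, A)) + o(-132)) = 1/(-5*(10 - 6*(9 - 2)) - 132) = 1/(-5*(10 - 6*7) - 132) = 1/(-5*(10 - 42) - 132) = 1/(-5*(-32) - 132) = 1/(160 - 132) = 1/28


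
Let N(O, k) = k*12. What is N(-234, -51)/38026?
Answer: -306/19013 ≈ -0.016094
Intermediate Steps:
N(O, k) = 12*k
N(-234, -51)/38026 = (12*(-51))/38026 = -612*1/38026 = -306/19013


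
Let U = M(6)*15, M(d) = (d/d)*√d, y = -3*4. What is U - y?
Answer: 12 + 15*√6 ≈ 48.742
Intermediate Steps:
y = -12
M(d) = √d (M(d) = 1*√d = √d)
U = 15*√6 (U = √6*15 = 15*√6 ≈ 36.742)
U - y = 15*√6 - 1*(-12) = 15*√6 + 12 = 12 + 15*√6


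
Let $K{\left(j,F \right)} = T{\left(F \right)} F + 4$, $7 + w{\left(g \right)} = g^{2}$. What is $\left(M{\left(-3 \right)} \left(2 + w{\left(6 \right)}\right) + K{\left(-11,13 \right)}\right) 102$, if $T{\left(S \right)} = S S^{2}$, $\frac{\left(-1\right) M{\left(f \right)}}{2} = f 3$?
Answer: $2970546$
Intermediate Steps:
$M{\left(f \right)} = - 6 f$ ($M{\left(f \right)} = - 2 f 3 = - 2 \cdot 3 f = - 6 f$)
$w{\left(g \right)} = -7 + g^{2}$
$T{\left(S \right)} = S^{3}$
$K{\left(j,F \right)} = 4 + F^{4}$ ($K{\left(j,F \right)} = F^{3} F + 4 = F^{4} + 4 = 4 + F^{4}$)
$\left(M{\left(-3 \right)} \left(2 + w{\left(6 \right)}\right) + K{\left(-11,13 \right)}\right) 102 = \left(\left(-6\right) \left(-3\right) \left(2 - \left(7 - 6^{2}\right)\right) + \left(4 + 13^{4}\right)\right) 102 = \left(18 \left(2 + \left(-7 + 36\right)\right) + \left(4 + 28561\right)\right) 102 = \left(18 \left(2 + 29\right) + 28565\right) 102 = \left(18 \cdot 31 + 28565\right) 102 = \left(558 + 28565\right) 102 = 29123 \cdot 102 = 2970546$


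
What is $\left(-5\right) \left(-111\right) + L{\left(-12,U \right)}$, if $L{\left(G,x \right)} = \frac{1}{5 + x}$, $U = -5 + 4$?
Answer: $\frac{2221}{4} \approx 555.25$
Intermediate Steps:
$U = -1$
$\left(-5\right) \left(-111\right) + L{\left(-12,U \right)} = \left(-5\right) \left(-111\right) + \frac{1}{5 - 1} = 555 + \frac{1}{4} = \frac{2221}{4}$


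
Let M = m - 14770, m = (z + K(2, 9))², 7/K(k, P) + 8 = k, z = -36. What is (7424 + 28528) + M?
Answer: 812281/36 ≈ 22563.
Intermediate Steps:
K(k, P) = 7/(-8 + k)
m = 49729/36 (m = (-36 + 7/(-8 + 2))² = (-36 + 7/(-6))² = (-36 + 7*(-⅙))² = (-36 - 7/6)² = (-223/6)² = 49729/36 ≈ 1381.4)
M = -481991/36 (M = 49729/36 - 14770 = -481991/36 ≈ -13389.)
(7424 + 28528) + M = (7424 + 28528) - 481991/36 = 35952 - 481991/36 = 812281/36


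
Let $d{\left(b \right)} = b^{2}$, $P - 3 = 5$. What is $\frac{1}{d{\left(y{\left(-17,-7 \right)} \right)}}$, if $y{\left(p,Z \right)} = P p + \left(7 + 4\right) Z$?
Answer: $\frac{1}{45369} \approx 2.2041 \cdot 10^{-5}$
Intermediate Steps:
$P = 8$ ($P = 3 + 5 = 8$)
$y{\left(p,Z \right)} = 8 p + 11 Z$ ($y{\left(p,Z \right)} = 8 p + \left(7 + 4\right) Z = 8 p + 11 Z$)
$\frac{1}{d{\left(y{\left(-17,-7 \right)} \right)}} = \frac{1}{\left(8 \left(-17\right) + 11 \left(-7\right)\right)^{2}} = \frac{1}{\left(-136 - 77\right)^{2}} = \frac{1}{\left(-213\right)^{2}} = \frac{1}{45369}$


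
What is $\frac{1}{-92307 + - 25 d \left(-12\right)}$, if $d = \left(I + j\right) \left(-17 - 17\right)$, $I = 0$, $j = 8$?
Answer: $- \frac{1}{173907} \approx -5.7502 \cdot 10^{-6}$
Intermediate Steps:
$d = -272$ ($d = \left(0 + 8\right) \left(-17 - 17\right) = 8 \left(-34\right) = -272$)
$\frac{1}{-92307 + - 25 d \left(-12\right)} = \frac{1}{-92307 + \left(-25\right) \left(-272\right) \left(-12\right)} = \frac{1}{-92307 + 6800 \left(-12\right)} = \frac{1}{-92307 - 81600} = \frac{1}{-173907} = - \frac{1}{173907}$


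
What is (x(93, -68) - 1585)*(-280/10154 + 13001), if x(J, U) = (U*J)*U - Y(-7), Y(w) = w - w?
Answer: 28280045689839/5077 ≈ 5.5702e+9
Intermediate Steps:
Y(w) = 0
x(J, U) = J*U² (x(J, U) = (U*J)*U - 1*0 = (J*U)*U + 0 = J*U² + 0 = J*U²)
(x(93, -68) - 1585)*(-280/10154 + 13001) = (93*(-68)² - 1585)*(-280/10154 + 13001) = (93*4624 - 1585)*(-280*1/10154 + 13001) = (430032 - 1585)*(-140/5077 + 13001) = 428447*(66005937/5077) = 28280045689839/5077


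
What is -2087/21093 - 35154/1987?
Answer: -745650191/41911791 ≈ -17.791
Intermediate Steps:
-2087/21093 - 35154/1987 = -745650191/41911791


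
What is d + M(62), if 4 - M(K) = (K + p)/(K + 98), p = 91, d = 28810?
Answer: 4610087/160 ≈ 28813.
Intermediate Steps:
M(K) = 4 - (91 + K)/(98 + K) (M(K) = 4 - (K + 91)/(K + 98) = 4 - (91 + K)/(98 + K))
d + M(62) = 28810 + (301 + 3*62)/(98 + 62) = 28810 + (301 + 186)/160 = 28810 + (1/160)*487 = 28810 + 487/160 = 4610087/160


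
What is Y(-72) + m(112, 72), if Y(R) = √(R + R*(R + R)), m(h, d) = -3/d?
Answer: -1/24 + 6*√286 ≈ 101.43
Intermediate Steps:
Y(R) = √(R + 2*R²) (Y(R) = √(R + R*(2*R)) = √(R + 2*R²))
Y(-72) + m(112, 72) = √(-72*(1 + 2*(-72))) - 3/72 = √(-72*(1 - 144)) - 3*1/72 = √(-72*(-143)) - 1/24 = √10296 - 1/24 = 6*√286 - 1/24 = -1/24 + 6*√286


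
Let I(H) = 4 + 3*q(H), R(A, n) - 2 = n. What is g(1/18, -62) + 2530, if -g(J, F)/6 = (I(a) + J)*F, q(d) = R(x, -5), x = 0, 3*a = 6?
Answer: 2072/3 ≈ 690.67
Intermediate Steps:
a = 2 (a = (1/3)*6 = 2)
R(A, n) = 2 + n
q(d) = -3 (q(d) = 2 - 5 = -3)
I(H) = -5 (I(H) = 4 + 3*(-3) = 4 - 9 = -5)
g(J, F) = -6*F*(-5 + J) (g(J, F) = -6*(-5 + J)*F = -6*F*(-5 + J))
g(1/18, -62) + 2530 = 6*(-62)*(5 - 1/18) + 2530 = 6*(-62)*(89/18) + 2530 = -5518/3 + 2530 = 2072/3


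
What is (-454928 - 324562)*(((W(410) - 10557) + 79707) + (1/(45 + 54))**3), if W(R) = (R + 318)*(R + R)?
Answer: -18659427777143170/35937 ≈ -5.1923e+11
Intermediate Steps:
W(R) = 2*R*(318 + R) (W(R) = (318 + R)*(2*R) = 2*R*(318 + R))
(-454928 - 324562)*(((W(410) - 10557) + 79707) + (1/(45 + 54))**3) = (-454928 - 324562)*(((2*410*(318 + 410) - 10557) + 79707) + (1/(45 + 54))**3) = -779490*(((2*410*728 - 10557) + 79707) + (1/99)**3) = -779490*(((596960 - 10557) + 79707) + (1/99)**3) = -779490*((586403 + 79707) + 1/970299) = -779490*(666110 + 1/970299) = -779490*646325866891/970299 = -18659427777143170/35937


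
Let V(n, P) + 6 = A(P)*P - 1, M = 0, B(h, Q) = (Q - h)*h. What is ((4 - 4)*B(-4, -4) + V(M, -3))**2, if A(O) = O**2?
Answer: 1156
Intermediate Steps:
B(h, Q) = h*(Q - h)
V(n, P) = -7 + P**3 (V(n, P) = -6 + (P**2*P - 1) = -6 + (P**3 - 1) = -6 + (-1 + P**3) = -7 + P**3)
((4 - 4)*B(-4, -4) + V(M, -3))**2 = ((4 - 4)*(-4*(-4 - 1*(-4))) + (-7 + (-3)**3))**2 = (0*(-4*(-4 + 4)) + (-7 - 27))**2 = (0*(-4*0) - 34)**2 = (0*0 - 34)**2 = (0 - 34)**2 = (-34)**2 = 1156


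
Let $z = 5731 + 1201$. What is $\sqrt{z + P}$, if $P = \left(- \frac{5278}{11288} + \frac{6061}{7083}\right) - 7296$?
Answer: $\frac{i \sqrt{16141505543822417}}{6662742} \approx 19.069 i$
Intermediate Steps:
$z = 6932$
$P = - \frac{291652677545}{39976452}$ ($P = \left(\left(-5278\right) \frac{1}{11288} + 6061 \cdot \frac{1}{7083}\right) - 7296 = \left(- \frac{2639}{5644} + \frac{6061}{7083}\right) - 7296 = \frac{15516247}{39976452} - 7296 = - \frac{291652677545}{39976452} \approx -7295.6$)
$\sqrt{z + P} = \sqrt{6932 - \frac{291652677545}{39976452}} = \sqrt{- \frac{14535912281}{39976452}} = \frac{i \sqrt{16141505543822417}}{6662742}$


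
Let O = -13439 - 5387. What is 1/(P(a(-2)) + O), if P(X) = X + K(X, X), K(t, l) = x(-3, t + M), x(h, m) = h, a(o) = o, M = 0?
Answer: -1/18831 ≈ -5.3104e-5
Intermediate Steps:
K(t, l) = -3
P(X) = -3 + X (P(X) = X - 3 = -3 + X)
O = -18826
1/(P(a(-2)) + O) = 1/((-3 - 2) - 18826) = 1/(-5 - 18826) = 1/(-18831) = -1/18831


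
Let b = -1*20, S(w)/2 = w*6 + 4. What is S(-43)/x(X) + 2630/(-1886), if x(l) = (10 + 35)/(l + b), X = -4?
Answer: 3812627/14145 ≈ 269.54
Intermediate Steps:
S(w) = 8 + 12*w (S(w) = 2*(w*6 + 4) = 2*(6*w + 4) = 2*(4 + 6*w) = 8 + 12*w)
b = -20
x(l) = 45/(-20 + l) (x(l) = (10 + 35)/(l - 20) = 45/(-20 + l))
S(-43)/x(X) + 2630/(-1886) = (8 + 12*(-43))/((45/(-20 - 4))) + 2630/(-1886) = (8 - 516)/((45/(-24))) + 2630*(-1/1886) = -508/(45*(-1/24)) - 1315/943 = -508/(-15/8) - 1315/943 = -508*(-8/15) - 1315/943 = 4064/15 - 1315/943 = 3812627/14145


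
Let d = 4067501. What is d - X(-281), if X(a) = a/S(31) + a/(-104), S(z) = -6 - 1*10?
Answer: 846035993/208 ≈ 4.0675e+6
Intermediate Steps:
S(z) = -16 (S(z) = -6 - 10 = -16)
X(a) = -15*a/208 (X(a) = a/(-16) + a/(-104) = a*(-1/16) + a*(-1/104) = -a/16 - a/104 = -15*a/208)
d - X(-281) = 4067501 - (-15)*(-281)/208 = 4067501 - 1*4215/208 = 4067501 - 4215/208 = 846035993/208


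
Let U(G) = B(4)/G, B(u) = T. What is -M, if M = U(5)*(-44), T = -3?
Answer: -132/5 ≈ -26.400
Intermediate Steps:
B(u) = -3
U(G) = -3/G
M = 132/5 (M = -3/5*(-44) = -3*⅕*(-44) = -⅗*(-44) = 132/5 ≈ 26.400)
-M = -1*132/5 = -132/5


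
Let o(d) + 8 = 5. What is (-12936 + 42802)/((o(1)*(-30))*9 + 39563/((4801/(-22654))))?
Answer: -71693333/446185696 ≈ -0.16068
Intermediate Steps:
o(d) = -3 (o(d) = -8 + 5 = -3)
(-12936 + 42802)/((o(1)*(-30))*9 + 39563/((4801/(-22654)))) = (-12936 + 42802)/(-3*(-30)*9 + 39563/((4801/(-22654)))) = 29866/(90*9 + 39563/((4801*(-1/22654)))) = 29866/(810 + 39563/(-4801/22654)) = 29866/(810 + 39563*(-22654/4801)) = 29866/(810 - 896260202/4801) = 29866/(-892371392/4801) = 29866*(-4801/892371392) = -71693333/446185696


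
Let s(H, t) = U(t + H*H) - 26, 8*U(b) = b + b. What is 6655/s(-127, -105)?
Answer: 1331/796 ≈ 1.6721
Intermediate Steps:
U(b) = b/4 (U(b) = (b + b)/8 = (2*b)/8 = b/4)
s(H, t) = -26 + t/4 + H²/4 (s(H, t) = (t + H*H)/4 - 26 = (t + H²)/4 - 26 = (t/4 + H²/4) - 26 = -26 + t/4 + H²/4)
6655/s(-127, -105) = 6655/(-26 + (¼)*(-105) + (¼)*(-127)²) = 6655/(-26 - 105/4 + (¼)*16129) = 6655/(-26 - 105/4 + 16129/4) = 6655/3980 = 6655*(1/3980) = 1331/796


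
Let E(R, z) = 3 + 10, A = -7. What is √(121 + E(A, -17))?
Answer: √134 ≈ 11.576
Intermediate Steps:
E(R, z) = 13
√(121 + E(A, -17)) = √(121 + 13) = √134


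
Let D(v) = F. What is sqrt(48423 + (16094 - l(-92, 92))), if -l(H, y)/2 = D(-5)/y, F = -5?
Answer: 3*sqrt(15168638)/46 ≈ 254.00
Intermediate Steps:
D(v) = -5
l(H, y) = 10/y (l(H, y) = -(-10)/y = 10/y)
sqrt(48423 + (16094 - l(-92, 92))) = sqrt(48423 + (16094 - 10/92)) = sqrt(48423 + (16094 - 1*5/46)) = sqrt(48423 + (16094 - 5/46)) = sqrt(48423 + 740319/46) = sqrt(2967777/46) = 3*sqrt(15168638)/46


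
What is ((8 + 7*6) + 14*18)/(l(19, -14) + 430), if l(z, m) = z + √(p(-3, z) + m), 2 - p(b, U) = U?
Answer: 67799/100816 - 151*I*√31/100816 ≈ 0.6725 - 0.0083393*I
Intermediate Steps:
p(b, U) = 2 - U
l(z, m) = z + √(2 + m - z) (l(z, m) = z + √((2 - z) + m) = z + √(2 + m - z))
((8 + 7*6) + 14*18)/(l(19, -14) + 430) = ((8 + 7*6) + 14*18)/((19 + √(2 - 14 - 1*19)) + 430) = ((8 + 42) + 252)/((19 + √(2 - 14 - 19)) + 430) = (50 + 252)/((19 + √(-31)) + 430) = 302/((19 + I*√31) + 430) = 302/(449 + I*√31)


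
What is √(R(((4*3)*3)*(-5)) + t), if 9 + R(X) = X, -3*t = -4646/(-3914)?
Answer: I*√6528211482/5871 ≈ 13.762*I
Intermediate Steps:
t = -2323/5871 (t = -(-4646)/(3*(-3914)) = -(-4646)*(-1)/(3*3914) = -⅓*2323/1957 = -2323/5871 ≈ -0.39567)
R(X) = -9 + X
√(R(((4*3)*3)*(-5)) + t) = √((-9 + ((4*3)*3)*(-5)) - 2323/5871) = √((-9 + (12*3)*(-5)) - 2323/5871) = √((-9 + 36*(-5)) - 2323/5871) = √((-9 - 180) - 2323/5871) = √(-189 - 2323/5871) = √(-1111942/5871) = I*√6528211482/5871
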